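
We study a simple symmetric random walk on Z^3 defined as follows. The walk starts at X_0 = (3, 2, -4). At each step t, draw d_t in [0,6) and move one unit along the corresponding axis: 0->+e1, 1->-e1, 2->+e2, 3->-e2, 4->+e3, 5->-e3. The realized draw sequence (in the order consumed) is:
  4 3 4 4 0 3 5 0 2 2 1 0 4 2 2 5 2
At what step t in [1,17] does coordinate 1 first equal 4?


5

t=0: X=(3, 2, -4), d=4 → +e3, X_1=(3, 2, -3)
t=1: X=(3, 2, -3), d=3 → -e2, X_2=(3, 1, -3)
t=2: X=(3, 1, -3), d=4 → +e3, X_3=(3, 1, -2)
t=3: X=(3, 1, -2), d=4 → +e3, X_4=(3, 1, -1)
t=4: X=(3, 1, -1), d=0 → +e1, X_5=(4, 1, -1)
t=5: X=(4, 1, -1), d=3 → -e2, X_6=(4, 0, -1)
t=6: X=(4, 0, -1), d=5 → -e3, X_7=(4, 0, -2)
t=7: X=(4, 0, -2), d=0 → +e1, X_8=(5, 0, -2)
t=8: X=(5, 0, -2), d=2 → +e2, X_9=(5, 1, -2)
t=9: X=(5, 1, -2), d=2 → +e2, X_10=(5, 2, -2)
t=10: X=(5, 2, -2), d=1 → -e1, X_11=(4, 2, -2)
t=11: X=(4, 2, -2), d=0 → +e1, X_12=(5, 2, -2)
t=12: X=(5, 2, -2), d=4 → +e3, X_13=(5, 2, -1)
t=13: X=(5, 2, -1), d=2 → +e2, X_14=(5, 3, -1)
t=14: X=(5, 3, -1), d=2 → +e2, X_15=(5, 4, -1)
t=15: X=(5, 4, -1), d=5 → -e3, X_16=(5, 4, -2)
t=16: X=(5, 4, -2), d=2 → +e2, X_17=(5, 5, -2)


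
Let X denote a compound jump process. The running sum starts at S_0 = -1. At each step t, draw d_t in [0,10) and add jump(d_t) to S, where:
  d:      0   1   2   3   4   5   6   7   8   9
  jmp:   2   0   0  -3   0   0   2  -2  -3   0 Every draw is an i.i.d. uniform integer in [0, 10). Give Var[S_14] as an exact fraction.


994/25

Outcome values over d=0..9: [2, 0, 0, -3, 0, 0, 2, -2, -3, 0]
Σy = -4, Σy² = 30, M = 10
μ = -4/10 = -2/5,  σ² = 30/10 − (-2/5)² = 71/25
Independent increments: Var[S_14] = 14·σ² = 14·(71/25) = 994/25


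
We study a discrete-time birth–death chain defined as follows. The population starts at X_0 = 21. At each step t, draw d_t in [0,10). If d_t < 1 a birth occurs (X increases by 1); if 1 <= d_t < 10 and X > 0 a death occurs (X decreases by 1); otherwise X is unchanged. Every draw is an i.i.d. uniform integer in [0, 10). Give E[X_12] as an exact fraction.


57/5

X can drop by at most 1 per step and X_0 = 21 > T = 12, so X_t >= 21 − t >= 9 > 0 for every t <= 12: the floor at 0 (the 'and X > 0' condition) never binds. Hence X_12 = X_0 + Σ_{t<12} Y_t with i.i.d. increments Y_t = y(d_t) ∈ {+1, −1, 0}.
Outcome values over d=0..9: [1, -1, -1, -1, -1, -1, -1, -1, -1, -1]
Σy = -8, Σy² = 10, M = 10
μ = -8/10 = -4/5,  σ² = 10/10 − (-4/5)² = 9/25
E[X_12] = 21 + 12·(-4/5) = 57/5


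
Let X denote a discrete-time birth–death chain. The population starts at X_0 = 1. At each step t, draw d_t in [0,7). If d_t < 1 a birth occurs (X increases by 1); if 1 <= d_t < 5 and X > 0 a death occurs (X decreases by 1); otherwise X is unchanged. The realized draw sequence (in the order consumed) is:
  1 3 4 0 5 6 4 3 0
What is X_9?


1

t=0: X=1, d=1 → death, X_1=0
t=1: X=0, d=3 → hold, X_2=0
t=2: X=0, d=4 → hold, X_3=0
t=3: X=0, d=0 → birth, X_4=1
t=4: X=1, d=5 → hold, X_5=1
t=5: X=1, d=6 → hold, X_6=1
t=6: X=1, d=4 → death, X_7=0
t=7: X=0, d=3 → hold, X_8=0
t=8: X=0, d=0 → birth, X_9=1


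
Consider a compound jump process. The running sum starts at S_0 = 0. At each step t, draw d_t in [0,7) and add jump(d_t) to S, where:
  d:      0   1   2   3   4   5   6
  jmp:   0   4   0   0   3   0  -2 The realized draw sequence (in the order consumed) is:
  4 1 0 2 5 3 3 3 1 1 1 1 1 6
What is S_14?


25

t=0: S=0, d=4, jump=3, S_1=3
t=1: S=3, d=1, jump=4, S_2=7
t=2: S=7, d=0, jump=0, S_3=7
t=3: S=7, d=2, jump=0, S_4=7
t=4: S=7, d=5, jump=0, S_5=7
t=5: S=7, d=3, jump=0, S_6=7
t=6: S=7, d=3, jump=0, S_7=7
t=7: S=7, d=3, jump=0, S_8=7
t=8: S=7, d=1, jump=4, S_9=11
t=9: S=11, d=1, jump=4, S_10=15
t=10: S=15, d=1, jump=4, S_11=19
t=11: S=19, d=1, jump=4, S_12=23
t=12: S=23, d=1, jump=4, S_13=27
t=13: S=27, d=6, jump=-2, S_14=25


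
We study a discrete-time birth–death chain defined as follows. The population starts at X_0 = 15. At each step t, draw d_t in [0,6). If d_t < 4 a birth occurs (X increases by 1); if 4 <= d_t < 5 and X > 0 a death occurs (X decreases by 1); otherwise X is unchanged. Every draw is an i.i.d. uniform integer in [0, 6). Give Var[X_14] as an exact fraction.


X can drop by at most 1 per step and X_0 = 15 > T = 14, so X_t >= 15 − t >= 1 > 0 for every t <= 14: the floor at 0 (the 'and X > 0' condition) never binds. Hence X_14 = X_0 + Σ_{t<14} Y_t with i.i.d. increments Y_t = y(d_t) ∈ {+1, −1, 0}.
Outcome values over d=0..5: [1, 1, 1, 1, -1, 0]
Σy = 3, Σy² = 5, M = 6
μ = 3/6 = 1/2,  σ² = 5/6 − (1/2)² = 7/12
Independent increments: Var[X_14] = 14·σ² = 14·(7/12) = 49/6

49/6


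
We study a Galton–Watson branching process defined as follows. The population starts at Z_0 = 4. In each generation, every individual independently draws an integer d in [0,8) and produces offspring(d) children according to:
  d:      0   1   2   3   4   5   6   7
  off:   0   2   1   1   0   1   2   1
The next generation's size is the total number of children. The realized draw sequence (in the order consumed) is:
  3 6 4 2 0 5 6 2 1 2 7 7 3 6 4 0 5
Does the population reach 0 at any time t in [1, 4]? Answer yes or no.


gen 0: Z_0=4, draws=[3, 6, 4, 2], offspring=[1, 2, 0, 1], Z_1=4
gen 1: Z_1=4, draws=[0, 5, 6, 2], offspring=[0, 1, 2, 1], Z_2=4
gen 2: Z_2=4, draws=[1, 2, 7, 7], offspring=[2, 1, 1, 1], Z_3=5
gen 3: Z_3=5, draws=[3, 6, 4, 0, 5], offspring=[1, 2, 0, 0, 1], Z_4=4

no


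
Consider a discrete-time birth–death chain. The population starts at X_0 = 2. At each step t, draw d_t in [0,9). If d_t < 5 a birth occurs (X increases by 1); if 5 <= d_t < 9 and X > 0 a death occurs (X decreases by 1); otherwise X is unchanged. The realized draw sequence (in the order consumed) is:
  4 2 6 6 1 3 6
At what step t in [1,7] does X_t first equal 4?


t=0: X=2, d=4 → birth, X_1=3
t=1: X=3, d=2 → birth, X_2=4
t=2: X=4, d=6 → death, X_3=3
t=3: X=3, d=6 → death, X_4=2
t=4: X=2, d=1 → birth, X_5=3
t=5: X=3, d=3 → birth, X_6=4
t=6: X=4, d=6 → death, X_7=3

2


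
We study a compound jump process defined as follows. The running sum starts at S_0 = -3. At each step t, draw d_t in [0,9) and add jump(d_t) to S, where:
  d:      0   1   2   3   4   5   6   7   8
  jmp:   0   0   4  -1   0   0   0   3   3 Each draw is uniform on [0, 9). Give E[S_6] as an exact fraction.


3

Outcome values over d=0..8: [0, 0, 4, -1, 0, 0, 0, 3, 3]
Σy = 9, Σy² = 35, M = 9
μ = 9/9 = 1,  σ² = 35/9 − (1)² = 26/9
E[S_6] = -3 + 6·(1) = 3


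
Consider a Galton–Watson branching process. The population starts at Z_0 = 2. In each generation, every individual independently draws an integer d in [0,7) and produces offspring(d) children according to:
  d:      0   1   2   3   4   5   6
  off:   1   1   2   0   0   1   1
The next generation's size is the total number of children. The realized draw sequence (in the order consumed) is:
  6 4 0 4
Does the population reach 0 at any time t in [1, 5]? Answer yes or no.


gen 0: Z_0=2, draws=[6, 4], offspring=[1, 0], Z_1=1
gen 1: Z_1=1, draws=[0], offspring=[1], Z_2=1
gen 2: Z_2=1, draws=[4], offspring=[0], Z_3=0
gen 3: Z_3=0, draws=[], offspring=[], Z_4=0
gen 4: Z_4=0, draws=[], offspring=[], Z_5=0

yes


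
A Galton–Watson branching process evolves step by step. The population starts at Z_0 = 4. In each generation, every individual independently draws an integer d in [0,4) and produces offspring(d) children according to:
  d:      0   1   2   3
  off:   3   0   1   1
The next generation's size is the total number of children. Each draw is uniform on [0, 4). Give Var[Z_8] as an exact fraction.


482553984375/1073741824

Outcome values over d=0..3: [3, 0, 1, 1]
Σy = 5, Σy² = 11, M = 4
μ = 5/4 = 5/4,  σ² = 11/4 − (5/4)² = 19/16
V_0 = 0, E_0 = 4
V_1 = 19/16·E_0 + (5/4)²·V_0 = 19/4;  E_1 = 5
V_2 = 19/16·E_1 + (5/4)²·V_1 = 855/64;  E_2 = 25/4
V_3 = 19/16·E_2 + (5/4)²·V_2 = 28975/1024;  E_3 = 125/16
V_4 = 19/16·E_3 + (5/4)²·V_3 = 876375/16384;  E_4 = 625/64
V_5 = 19/16·E_4 + (5/4)²·V_4 = 24949375/262144;  E_5 = 3125/256
V_6 = 19/16·E_5 + (5/4)²·V_5 = 684534375/4194304;  E_6 = 15625/1024
V_7 = 19/16·E_6 + (5/4)²·V_6 = 18329359375/67108864;  E_7 = 78125/4096
V_8 = 19/16·E_7 + (5/4)²·V_7 = 482553984375/1073741824;  E_8 = 390625/16384


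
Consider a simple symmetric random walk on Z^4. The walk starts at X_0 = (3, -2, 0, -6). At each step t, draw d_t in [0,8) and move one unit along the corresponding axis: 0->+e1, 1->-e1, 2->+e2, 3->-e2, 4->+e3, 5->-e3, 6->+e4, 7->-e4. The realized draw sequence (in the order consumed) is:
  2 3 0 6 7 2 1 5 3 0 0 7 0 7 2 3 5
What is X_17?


t=0: X=(3, -2, 0, -6), d=2 → +e2, X_1=(3, -1, 0, -6)
t=1: X=(3, -1, 0, -6), d=3 → -e2, X_2=(3, -2, 0, -6)
t=2: X=(3, -2, 0, -6), d=0 → +e1, X_3=(4, -2, 0, -6)
t=3: X=(4, -2, 0, -6), d=6 → +e4, X_4=(4, -2, 0, -5)
t=4: X=(4, -2, 0, -5), d=7 → -e4, X_5=(4, -2, 0, -6)
t=5: X=(4, -2, 0, -6), d=2 → +e2, X_6=(4, -1, 0, -6)
t=6: X=(4, -1, 0, -6), d=1 → -e1, X_7=(3, -1, 0, -6)
t=7: X=(3, -1, 0, -6), d=5 → -e3, X_8=(3, -1, -1, -6)
t=8: X=(3, -1, -1, -6), d=3 → -e2, X_9=(3, -2, -1, -6)
t=9: X=(3, -2, -1, -6), d=0 → +e1, X_10=(4, -2, -1, -6)
t=10: X=(4, -2, -1, -6), d=0 → +e1, X_11=(5, -2, -1, -6)
t=11: X=(5, -2, -1, -6), d=7 → -e4, X_12=(5, -2, -1, -7)
t=12: X=(5, -2, -1, -7), d=0 → +e1, X_13=(6, -2, -1, -7)
t=13: X=(6, -2, -1, -7), d=7 → -e4, X_14=(6, -2, -1, -8)
t=14: X=(6, -2, -1, -8), d=2 → +e2, X_15=(6, -1, -1, -8)
t=15: X=(6, -1, -1, -8), d=3 → -e2, X_16=(6, -2, -1, -8)
t=16: X=(6, -2, -1, -8), d=5 → -e3, X_17=(6, -2, -2, -8)

(6, -2, -2, -8)


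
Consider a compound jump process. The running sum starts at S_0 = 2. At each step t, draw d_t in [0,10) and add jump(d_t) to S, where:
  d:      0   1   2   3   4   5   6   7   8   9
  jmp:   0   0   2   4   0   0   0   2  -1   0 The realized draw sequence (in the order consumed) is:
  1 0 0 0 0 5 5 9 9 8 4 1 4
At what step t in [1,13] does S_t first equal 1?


t=0: S=2, d=1, jump=0, S_1=2
t=1: S=2, d=0, jump=0, S_2=2
t=2: S=2, d=0, jump=0, S_3=2
t=3: S=2, d=0, jump=0, S_4=2
t=4: S=2, d=0, jump=0, S_5=2
t=5: S=2, d=5, jump=0, S_6=2
t=6: S=2, d=5, jump=0, S_7=2
t=7: S=2, d=9, jump=0, S_8=2
t=8: S=2, d=9, jump=0, S_9=2
t=9: S=2, d=8, jump=-1, S_10=1
t=10: S=1, d=4, jump=0, S_11=1
t=11: S=1, d=1, jump=0, S_12=1
t=12: S=1, d=4, jump=0, S_13=1

10


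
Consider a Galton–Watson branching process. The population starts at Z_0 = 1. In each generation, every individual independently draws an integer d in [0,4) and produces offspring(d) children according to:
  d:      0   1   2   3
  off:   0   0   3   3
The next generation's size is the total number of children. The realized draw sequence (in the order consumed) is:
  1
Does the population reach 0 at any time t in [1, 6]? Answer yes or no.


yes

gen 0: Z_0=1, draws=[1], offspring=[0], Z_1=0
gen 1: Z_1=0, draws=[], offspring=[], Z_2=0
gen 2: Z_2=0, draws=[], offspring=[], Z_3=0
gen 3: Z_3=0, draws=[], offspring=[], Z_4=0
gen 4: Z_4=0, draws=[], offspring=[], Z_5=0
gen 5: Z_5=0, draws=[], offspring=[], Z_6=0


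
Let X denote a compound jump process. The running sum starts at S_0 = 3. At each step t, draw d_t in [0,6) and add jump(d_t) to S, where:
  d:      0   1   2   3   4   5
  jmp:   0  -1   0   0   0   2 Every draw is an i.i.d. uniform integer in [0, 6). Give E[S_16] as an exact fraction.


17/3

Outcome values over d=0..5: [0, -1, 0, 0, 0, 2]
Σy = 1, Σy² = 5, M = 6
μ = 1/6 = 1/6,  σ² = 5/6 − (1/6)² = 29/36
E[S_16] = 3 + 16·(1/6) = 17/3


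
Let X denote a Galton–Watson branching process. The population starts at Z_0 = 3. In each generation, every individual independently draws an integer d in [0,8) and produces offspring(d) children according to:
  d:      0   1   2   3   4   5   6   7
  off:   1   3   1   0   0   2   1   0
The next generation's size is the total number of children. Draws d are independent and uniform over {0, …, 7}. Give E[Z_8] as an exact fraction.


3

Outcome values over d=0..7: [1, 3, 1, 0, 0, 2, 1, 0]
Σy = 8, Σy² = 16, M = 8
μ = 8/8 = 1,  σ² = 16/8 − (1)² = 1
E[Z_0] = 3
E[Z_1] = 1·E[Z_0] = 3
E[Z_2] = 1·E[Z_1] = 3
E[Z_3] = 1·E[Z_2] = 3
E[Z_4] = 1·E[Z_3] = 3
E[Z_5] = 1·E[Z_4] = 3
E[Z_6] = 1·E[Z_5] = 3
E[Z_7] = 1·E[Z_6] = 3
E[Z_8] = 1·E[Z_7] = 3


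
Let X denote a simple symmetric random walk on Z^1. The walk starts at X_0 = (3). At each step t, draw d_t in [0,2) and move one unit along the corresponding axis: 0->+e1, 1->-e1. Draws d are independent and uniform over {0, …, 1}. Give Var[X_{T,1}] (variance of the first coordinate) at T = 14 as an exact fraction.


14

Outcome values over d=0..1: [1, -1]
Σy = 0, Σy² = 2, M = 2
μ = 0/2 = 0,  σ² = 2/2 − (0)² = 1
Independent increments: Var[X_14] = 14·σ² = 14·(1) = 14


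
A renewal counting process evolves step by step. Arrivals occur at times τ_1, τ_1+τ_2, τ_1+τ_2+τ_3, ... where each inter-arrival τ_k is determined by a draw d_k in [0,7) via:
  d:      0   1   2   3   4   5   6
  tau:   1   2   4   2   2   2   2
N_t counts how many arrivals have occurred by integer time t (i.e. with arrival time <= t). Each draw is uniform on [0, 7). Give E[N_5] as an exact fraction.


34448/16807

Inter-arrival values over d=0..6: [1, 2, 4, 2, 2, 2, 2]
Each d has probability 1/7, so the pmf of τ is: f(1) = 1/7, f(2) = 5/7, f(4) = 1/7
Renewal equation for m(n) = E[N_n]: condition on τ_1 = k (if k <= n, one arrival plus a fresh copy on the remaining n−k steps): m(n) = F(n) + Σ_{k<=n} f(k)·m(n−k), where F(n) = P(τ <= n) and m(0) = 0
m(1) = F(1) = 1/7
m(2) = F(2) + f(1)·m(1) = 6/7 + 1/7·1/7 = 43/49
m(3) = F(3) + f(1)·m(2) + f(2)·m(1) = 6/7 + 1/7·43/49 + 5/7·1/7 = 372/343
m(4) = F(4) + f(1)·m(3) + f(2)·m(2) = 1 + 1/7·372/343 + 5/7·43/49 = 4278/2401
m(5) = F(5) + f(1)·m(4) + f(2)·m(3) + f(4)·m(1) = 1 + 1/7·4278/2401 + 5/7·372/343 + 1/7·1/7 = 34448/16807
E[N_5] = m(5) = 34448/16807


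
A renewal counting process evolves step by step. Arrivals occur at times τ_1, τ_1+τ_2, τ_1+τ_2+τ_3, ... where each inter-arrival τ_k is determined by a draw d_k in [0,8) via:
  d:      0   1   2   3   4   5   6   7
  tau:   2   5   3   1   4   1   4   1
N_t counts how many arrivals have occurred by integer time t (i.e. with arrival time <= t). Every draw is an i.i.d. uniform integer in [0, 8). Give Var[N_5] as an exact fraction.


800428455/1073741824

Inter-arrival values over d=0..7: [2, 5, 3, 1, 4, 1, 4, 1]
Each d has probability 1/8, so the pmf of τ is: f(1) = 3/8, f(2) = 1/8, f(3) = 1/8, f(4) = 1/4, f(5) = 1/8
Let p_n(j) = P(N_n = j), with p_0 = [1]. Condition on τ_1: p_n(0) = P(τ > n), and for j >= 1, p_n(j) = Σ_{k<=n} f(k)·p_{n−k}(j−1)
p_1 = [5/8, 3/8]  (j = 0..1)
p_2 = [1/2, 23/64, 9/64]  (j = 0..2)
p_3 = [3/8, 25/64, 93/512, 27/512]  (j = 0..3)
p_4 = [1/8, 17/32, 61/256, 351/4096, 81/4096]  (j = 0..4)
p_5 = [0, 7/16, 99/256, 531/4096, 1269/32768, 243/32768]  (j = 0..5)
E[N_5] = Σ j·p_5(j) = 58715/32768;  E[N_5²] = Σ j²·p_5(j) = 129635/32768
Var[N_5] = 129635/32768 − (58715/32768)² = 800428455/1073741824


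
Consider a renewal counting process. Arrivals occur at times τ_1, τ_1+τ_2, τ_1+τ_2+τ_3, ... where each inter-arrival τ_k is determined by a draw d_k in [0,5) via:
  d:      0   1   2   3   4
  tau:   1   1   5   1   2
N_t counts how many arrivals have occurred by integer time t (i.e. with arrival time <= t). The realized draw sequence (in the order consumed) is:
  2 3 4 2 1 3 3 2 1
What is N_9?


3

draw d_1=2: τ_1=5, arrival time A_1=5
draw d_2=3: τ_2=1, arrival time A_2=6
draw d_3=4: τ_3=2, arrival time A_3=8
draw d_4=2: τ_4=5, arrival time A_4=13
draw d_5=1: τ_5=1, arrival time A_5=14
draw d_6=3: τ_6=1, arrival time A_6=15
draw d_7=3: τ_7=1, arrival time A_7=16
draw d_8=2: τ_8=5, arrival time A_8=21
draw d_9=1: τ_9=1, arrival time A_9=22
N_t over t=0..9: 0:0 1:0 2:0 3:0 4:0 5:1 6:2 7:2 8:3 9:3


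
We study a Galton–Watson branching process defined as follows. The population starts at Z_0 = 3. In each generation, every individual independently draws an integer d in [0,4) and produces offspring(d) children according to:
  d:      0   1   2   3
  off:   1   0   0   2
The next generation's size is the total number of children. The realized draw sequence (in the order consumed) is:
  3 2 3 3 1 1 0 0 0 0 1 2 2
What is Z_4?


0

gen 0: Z_0=3, draws=[3, 2, 3], offspring=[2, 0, 2], Z_1=4
gen 1: Z_1=4, draws=[3, 1, 1, 0], offspring=[2, 0, 0, 1], Z_2=3
gen 2: Z_2=3, draws=[0, 0, 0], offspring=[1, 1, 1], Z_3=3
gen 3: Z_3=3, draws=[1, 2, 2], offspring=[0, 0, 0], Z_4=0


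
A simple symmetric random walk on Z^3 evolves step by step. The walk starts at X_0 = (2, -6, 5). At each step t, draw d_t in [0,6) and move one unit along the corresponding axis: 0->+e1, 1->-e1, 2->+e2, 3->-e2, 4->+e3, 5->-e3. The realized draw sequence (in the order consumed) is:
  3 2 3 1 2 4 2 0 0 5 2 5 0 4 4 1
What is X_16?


(3, -4, 6)

t=0: X=(2, -6, 5), d=3 → -e2, X_1=(2, -7, 5)
t=1: X=(2, -7, 5), d=2 → +e2, X_2=(2, -6, 5)
t=2: X=(2, -6, 5), d=3 → -e2, X_3=(2, -7, 5)
t=3: X=(2, -7, 5), d=1 → -e1, X_4=(1, -7, 5)
t=4: X=(1, -7, 5), d=2 → +e2, X_5=(1, -6, 5)
t=5: X=(1, -6, 5), d=4 → +e3, X_6=(1, -6, 6)
t=6: X=(1, -6, 6), d=2 → +e2, X_7=(1, -5, 6)
t=7: X=(1, -5, 6), d=0 → +e1, X_8=(2, -5, 6)
t=8: X=(2, -5, 6), d=0 → +e1, X_9=(3, -5, 6)
t=9: X=(3, -5, 6), d=5 → -e3, X_10=(3, -5, 5)
t=10: X=(3, -5, 5), d=2 → +e2, X_11=(3, -4, 5)
t=11: X=(3, -4, 5), d=5 → -e3, X_12=(3, -4, 4)
t=12: X=(3, -4, 4), d=0 → +e1, X_13=(4, -4, 4)
t=13: X=(4, -4, 4), d=4 → +e3, X_14=(4, -4, 5)
t=14: X=(4, -4, 5), d=4 → +e3, X_15=(4, -4, 6)
t=15: X=(4, -4, 6), d=1 → -e1, X_16=(3, -4, 6)


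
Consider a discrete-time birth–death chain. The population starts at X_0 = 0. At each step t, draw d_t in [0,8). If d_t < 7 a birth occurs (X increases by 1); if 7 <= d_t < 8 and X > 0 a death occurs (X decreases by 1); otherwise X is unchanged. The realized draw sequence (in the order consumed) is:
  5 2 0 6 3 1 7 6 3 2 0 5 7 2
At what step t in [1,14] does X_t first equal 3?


3

t=0: X=0, d=5 → birth, X_1=1
t=1: X=1, d=2 → birth, X_2=2
t=2: X=2, d=0 → birth, X_3=3
t=3: X=3, d=6 → birth, X_4=4
t=4: X=4, d=3 → birth, X_5=5
t=5: X=5, d=1 → birth, X_6=6
t=6: X=6, d=7 → death, X_7=5
t=7: X=5, d=6 → birth, X_8=6
t=8: X=6, d=3 → birth, X_9=7
t=9: X=7, d=2 → birth, X_10=8
t=10: X=8, d=0 → birth, X_11=9
t=11: X=9, d=5 → birth, X_12=10
t=12: X=10, d=7 → death, X_13=9
t=13: X=9, d=2 → birth, X_14=10


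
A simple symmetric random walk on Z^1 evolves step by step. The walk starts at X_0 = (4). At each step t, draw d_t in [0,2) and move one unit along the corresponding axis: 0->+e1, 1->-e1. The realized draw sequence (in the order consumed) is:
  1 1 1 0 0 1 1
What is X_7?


(1)

t=0: X=(4), d=1 → -e1, X_1=(3)
t=1: X=(3), d=1 → -e1, X_2=(2)
t=2: X=(2), d=1 → -e1, X_3=(1)
t=3: X=(1), d=0 → +e1, X_4=(2)
t=4: X=(2), d=0 → +e1, X_5=(3)
t=5: X=(3), d=1 → -e1, X_6=(2)
t=6: X=(2), d=1 → -e1, X_7=(1)


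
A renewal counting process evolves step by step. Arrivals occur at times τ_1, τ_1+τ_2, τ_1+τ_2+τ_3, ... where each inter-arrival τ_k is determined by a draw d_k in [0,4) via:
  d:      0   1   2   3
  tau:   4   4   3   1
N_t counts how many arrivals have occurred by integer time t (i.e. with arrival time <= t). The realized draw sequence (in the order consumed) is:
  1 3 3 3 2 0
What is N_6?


3

draw d_1=1: τ_1=4, arrival time A_1=4
draw d_2=3: τ_2=1, arrival time A_2=5
draw d_3=3: τ_3=1, arrival time A_3=6
draw d_4=3: τ_4=1, arrival time A_4=7
draw d_5=2: τ_5=3, arrival time A_5=10
draw d_6=0: τ_6=4, arrival time A_6=14
N_t over t=0..6: 0:0 1:0 2:0 3:0 4:1 5:2 6:3


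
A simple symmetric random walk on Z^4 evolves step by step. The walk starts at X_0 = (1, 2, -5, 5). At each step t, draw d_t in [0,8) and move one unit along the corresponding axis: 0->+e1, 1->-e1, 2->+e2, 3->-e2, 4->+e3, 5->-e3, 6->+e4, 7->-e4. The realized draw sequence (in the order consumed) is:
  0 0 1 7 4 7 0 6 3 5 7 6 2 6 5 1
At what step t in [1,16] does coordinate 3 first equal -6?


t=0: X=(1, 2, -5, 5), d=0 → +e1, X_1=(2, 2, -5, 5)
t=1: X=(2, 2, -5, 5), d=0 → +e1, X_2=(3, 2, -5, 5)
t=2: X=(3, 2, -5, 5), d=1 → -e1, X_3=(2, 2, -5, 5)
t=3: X=(2, 2, -5, 5), d=7 → -e4, X_4=(2, 2, -5, 4)
t=4: X=(2, 2, -5, 4), d=4 → +e3, X_5=(2, 2, -4, 4)
t=5: X=(2, 2, -4, 4), d=7 → -e4, X_6=(2, 2, -4, 3)
t=6: X=(2, 2, -4, 3), d=0 → +e1, X_7=(3, 2, -4, 3)
t=7: X=(3, 2, -4, 3), d=6 → +e4, X_8=(3, 2, -4, 4)
t=8: X=(3, 2, -4, 4), d=3 → -e2, X_9=(3, 1, -4, 4)
t=9: X=(3, 1, -4, 4), d=5 → -e3, X_10=(3, 1, -5, 4)
t=10: X=(3, 1, -5, 4), d=7 → -e4, X_11=(3, 1, -5, 3)
t=11: X=(3, 1, -5, 3), d=6 → +e4, X_12=(3, 1, -5, 4)
t=12: X=(3, 1, -5, 4), d=2 → +e2, X_13=(3, 2, -5, 4)
t=13: X=(3, 2, -5, 4), d=6 → +e4, X_14=(3, 2, -5, 5)
t=14: X=(3, 2, -5, 5), d=5 → -e3, X_15=(3, 2, -6, 5)
t=15: X=(3, 2, -6, 5), d=1 → -e1, X_16=(2, 2, -6, 5)

15


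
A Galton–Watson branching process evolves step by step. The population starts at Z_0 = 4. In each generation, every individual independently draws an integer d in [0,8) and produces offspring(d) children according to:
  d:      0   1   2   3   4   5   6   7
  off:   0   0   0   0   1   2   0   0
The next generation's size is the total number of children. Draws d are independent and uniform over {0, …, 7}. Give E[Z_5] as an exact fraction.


Outcome values over d=0..7: [0, 0, 0, 0, 1, 2, 0, 0]
Σy = 3, Σy² = 5, M = 8
μ = 3/8 = 3/8,  σ² = 5/8 − (3/8)² = 31/64
E[Z_0] = 4
E[Z_1] = 3/8·E[Z_0] = 3/2
E[Z_2] = 3/8·E[Z_1] = 9/16
E[Z_3] = 3/8·E[Z_2] = 27/128
E[Z_4] = 3/8·E[Z_3] = 81/1024
E[Z_5] = 3/8·E[Z_4] = 243/8192

243/8192


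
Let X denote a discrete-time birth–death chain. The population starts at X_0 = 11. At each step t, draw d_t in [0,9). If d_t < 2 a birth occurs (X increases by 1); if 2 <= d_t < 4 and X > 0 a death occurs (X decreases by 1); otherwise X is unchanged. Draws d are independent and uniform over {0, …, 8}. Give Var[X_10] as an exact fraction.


X can drop by at most 1 per step and X_0 = 11 > T = 10, so X_t >= 11 − t >= 1 > 0 for every t <= 10: the floor at 0 (the 'and X > 0' condition) never binds. Hence X_10 = X_0 + Σ_{t<10} Y_t with i.i.d. increments Y_t = y(d_t) ∈ {+1, −1, 0}.
Outcome values over d=0..8: [1, 1, -1, -1, 0, 0, 0, 0, 0]
Σy = 0, Σy² = 4, M = 9
μ = 0/9 = 0,  σ² = 4/9 − (0)² = 4/9
Independent increments: Var[X_10] = 10·σ² = 10·(4/9) = 40/9

40/9


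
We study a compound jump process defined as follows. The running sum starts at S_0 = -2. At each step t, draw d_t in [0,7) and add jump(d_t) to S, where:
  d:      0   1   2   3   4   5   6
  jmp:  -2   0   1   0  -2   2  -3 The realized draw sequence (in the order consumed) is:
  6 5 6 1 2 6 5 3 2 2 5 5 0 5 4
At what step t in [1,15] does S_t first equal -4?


t=0: S=-2, d=6, jump=-3, S_1=-5
t=1: S=-5, d=5, jump=2, S_2=-3
t=2: S=-3, d=6, jump=-3, S_3=-6
t=3: S=-6, d=1, jump=0, S_4=-6
t=4: S=-6, d=2, jump=1, S_5=-5
t=5: S=-5, d=6, jump=-3, S_6=-8
t=6: S=-8, d=5, jump=2, S_7=-6
t=7: S=-6, d=3, jump=0, S_8=-6
t=8: S=-6, d=2, jump=1, S_9=-5
t=9: S=-5, d=2, jump=1, S_10=-4
t=10: S=-4, d=5, jump=2, S_11=-2
t=11: S=-2, d=5, jump=2, S_12=0
t=12: S=0, d=0, jump=-2, S_13=-2
t=13: S=-2, d=5, jump=2, S_14=0
t=14: S=0, d=4, jump=-2, S_15=-2

10


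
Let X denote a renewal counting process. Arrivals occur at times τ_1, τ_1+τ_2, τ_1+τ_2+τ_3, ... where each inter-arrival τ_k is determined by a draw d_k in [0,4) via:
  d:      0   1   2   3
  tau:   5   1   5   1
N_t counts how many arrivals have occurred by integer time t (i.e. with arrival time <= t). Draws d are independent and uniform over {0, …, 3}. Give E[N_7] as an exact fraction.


Inter-arrival values over d=0..3: [5, 1, 5, 1]
Each d has probability 1/4, so the pmf of τ is: f(1) = 1/2, f(5) = 1/2
Renewal equation for m(n) = E[N_n]: condition on τ_1 = k (if k <= n, one arrival plus a fresh copy on the remaining n−k steps): m(n) = F(n) + Σ_{k<=n} f(k)·m(n−k), where F(n) = P(τ <= n) and m(0) = 0
m(1) = F(1) = 1/2
m(2) = F(2) + f(1)·m(1) = 1/2 + 1/2·1/2 = 3/4
m(3) = F(3) + f(1)·m(2) = 1/2 + 1/2·3/4 = 7/8
m(4) = F(4) + f(1)·m(3) = 1/2 + 1/2·7/8 = 15/16
m(5) = F(5) + f(1)·m(4) = 1 + 1/2·15/16 = 47/32
m(6) = F(6) + f(1)·m(5) + f(5)·m(1) = 1 + 1/2·47/32 + 1/2·1/2 = 127/64
m(7) = F(7) + f(1)·m(6) + f(5)·m(2) = 1 + 1/2·127/64 + 1/2·3/4 = 303/128
E[N_7] = m(7) = 303/128

303/128


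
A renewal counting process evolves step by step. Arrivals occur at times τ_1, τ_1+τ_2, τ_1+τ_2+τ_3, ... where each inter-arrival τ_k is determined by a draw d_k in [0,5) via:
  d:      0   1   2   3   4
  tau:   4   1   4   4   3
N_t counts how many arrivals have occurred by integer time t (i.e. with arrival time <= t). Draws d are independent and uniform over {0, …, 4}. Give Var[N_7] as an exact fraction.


Inter-arrival values over d=0..4: [4, 1, 4, 4, 3]
Each d has probability 1/5, so the pmf of τ is: f(1) = 1/5, f(3) = 1/5, f(4) = 3/5
Let p_n(j) = P(N_n = j), with p_0 = [1]. Condition on τ_1: p_n(0) = P(τ > n), and for j >= 1, p_n(j) = Σ_{k<=n} f(k)·p_{n−k}(j−1)
p_1 = [4/5, 1/5]  (j = 0..1)
p_2 = [4/5, 4/25, 1/25]  (j = 0..2)
p_3 = [3/5, 9/25, 4/125, 1/125]  (j = 0..3)
p_4 = [0, 22/25, 14/125, 4/625, 1/625]  (j = 0..4)
p_5 = [0, 16/25, 41/125, 19/625, 4/3125, 1/3125]  (j = 0..5)
p_6 = [0, 3/5, 37/125, 12/125, 24/3125, 4/15625, 1/15625]  (j = 0..6)
p_7 = [0, 9/25, 64/125, 63/625, 79/3125, 29/15625, 4/78125, 1/78125]  (j = 0..7)
E[N_7] = Σ j·p_7(j) = 140406/78125;  E[N_7²] = Σ j²·p_7(j) = 294418/78125
Var[N_7] = 294418/78125 − (140406/78125)² = 3287561414/6103515625

3287561414/6103515625


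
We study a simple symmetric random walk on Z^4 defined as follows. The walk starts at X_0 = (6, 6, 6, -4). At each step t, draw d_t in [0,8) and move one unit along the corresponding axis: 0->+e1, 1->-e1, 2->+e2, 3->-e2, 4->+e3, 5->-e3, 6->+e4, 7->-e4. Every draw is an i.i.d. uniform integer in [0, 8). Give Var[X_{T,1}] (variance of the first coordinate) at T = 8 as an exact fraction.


2

Outcome values over d=0..7: [1, -1, 0, 0, 0, 0, 0, 0]
Σy = 0, Σy² = 2, M = 8
μ = 0/8 = 0,  σ² = 2/8 − (0)² = 1/4
Independent increments: Var[X_8] = 8·σ² = 8·(1/4) = 2


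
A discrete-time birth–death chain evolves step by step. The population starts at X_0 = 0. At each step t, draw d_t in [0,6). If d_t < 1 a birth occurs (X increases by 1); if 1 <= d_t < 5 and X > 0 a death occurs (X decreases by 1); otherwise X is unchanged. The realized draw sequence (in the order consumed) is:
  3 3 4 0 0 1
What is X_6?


t=0: X=0, d=3 → hold, X_1=0
t=1: X=0, d=3 → hold, X_2=0
t=2: X=0, d=4 → hold, X_3=0
t=3: X=0, d=0 → birth, X_4=1
t=4: X=1, d=0 → birth, X_5=2
t=5: X=2, d=1 → death, X_6=1

1


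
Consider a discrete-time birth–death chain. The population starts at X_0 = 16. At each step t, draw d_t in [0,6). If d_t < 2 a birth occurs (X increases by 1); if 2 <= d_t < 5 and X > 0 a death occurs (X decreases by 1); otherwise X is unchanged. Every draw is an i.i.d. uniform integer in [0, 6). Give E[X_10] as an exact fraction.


X can drop by at most 1 per step and X_0 = 16 > T = 10, so X_t >= 16 − t >= 6 > 0 for every t <= 10: the floor at 0 (the 'and X > 0' condition) never binds. Hence X_10 = X_0 + Σ_{t<10} Y_t with i.i.d. increments Y_t = y(d_t) ∈ {+1, −1, 0}.
Outcome values over d=0..5: [1, 1, -1, -1, -1, 0]
Σy = -1, Σy² = 5, M = 6
μ = -1/6 = -1/6,  σ² = 5/6 − (-1/6)² = 29/36
E[X_10] = 16 + 10·(-1/6) = 43/3

43/3


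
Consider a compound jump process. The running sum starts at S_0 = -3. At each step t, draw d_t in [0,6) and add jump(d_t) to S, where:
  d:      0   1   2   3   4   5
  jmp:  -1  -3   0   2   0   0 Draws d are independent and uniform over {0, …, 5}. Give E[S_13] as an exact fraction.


Outcome values over d=0..5: [-1, -3, 0, 2, 0, 0]
Σy = -2, Σy² = 14, M = 6
μ = -2/6 = -1/3,  σ² = 14/6 − (-1/3)² = 20/9
E[S_13] = -3 + 13·(-1/3) = -22/3

-22/3


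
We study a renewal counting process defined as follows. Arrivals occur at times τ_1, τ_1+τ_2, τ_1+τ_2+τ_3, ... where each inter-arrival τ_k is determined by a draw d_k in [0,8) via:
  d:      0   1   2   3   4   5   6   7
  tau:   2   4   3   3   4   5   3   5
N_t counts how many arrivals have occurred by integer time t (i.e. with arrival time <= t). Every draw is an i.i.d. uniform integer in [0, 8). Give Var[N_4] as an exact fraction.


863/4096

Inter-arrival values over d=0..7: [2, 4, 3, 3, 4, 5, 3, 5]
Each d has probability 1/8, so the pmf of τ is: f(2) = 1/8, f(3) = 3/8, f(4) = 1/4, f(5) = 1/4
Let p_n(j) = P(N_n = j), with p_0 = [1]. Condition on τ_1: p_n(0) = P(τ > n), and for j >= 1, p_n(j) = Σ_{k<=n} f(k)·p_{n−k}(j−1)
p_1 = [1]  (j = 0)
p_2 = [7/8, 1/8]  (j = 0..1)
p_3 = [1/2, 1/2]  (j = 0..1)
p_4 = [1/4, 47/64, 1/64]  (j = 0..2)
E[N_4] = Σ j·p_4(j) = 49/64;  E[N_4²] = Σ j²·p_4(j) = 51/64
Var[N_4] = 51/64 − (49/64)² = 863/4096


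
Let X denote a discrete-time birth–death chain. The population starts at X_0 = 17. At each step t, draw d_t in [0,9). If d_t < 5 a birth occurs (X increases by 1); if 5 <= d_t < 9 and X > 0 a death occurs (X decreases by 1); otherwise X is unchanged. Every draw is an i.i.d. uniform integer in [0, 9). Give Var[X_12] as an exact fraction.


X can drop by at most 1 per step and X_0 = 17 > T = 12, so X_t >= 17 − t >= 5 > 0 for every t <= 12: the floor at 0 (the 'and X > 0' condition) never binds. Hence X_12 = X_0 + Σ_{t<12} Y_t with i.i.d. increments Y_t = y(d_t) ∈ {+1, −1, 0}.
Outcome values over d=0..8: [1, 1, 1, 1, 1, -1, -1, -1, -1]
Σy = 1, Σy² = 9, M = 9
μ = 1/9 = 1/9,  σ² = 9/9 − (1/9)² = 80/81
Independent increments: Var[X_12] = 12·σ² = 12·(80/81) = 320/27

320/27


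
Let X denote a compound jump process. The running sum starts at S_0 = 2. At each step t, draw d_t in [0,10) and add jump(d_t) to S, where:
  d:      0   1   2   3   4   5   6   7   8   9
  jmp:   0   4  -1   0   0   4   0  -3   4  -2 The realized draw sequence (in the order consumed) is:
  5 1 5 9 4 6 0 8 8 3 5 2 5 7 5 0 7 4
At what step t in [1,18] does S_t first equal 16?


8

t=0: S=2, d=5, jump=4, S_1=6
t=1: S=6, d=1, jump=4, S_2=10
t=2: S=10, d=5, jump=4, S_3=14
t=3: S=14, d=9, jump=-2, S_4=12
t=4: S=12, d=4, jump=0, S_5=12
t=5: S=12, d=6, jump=0, S_6=12
t=6: S=12, d=0, jump=0, S_7=12
t=7: S=12, d=8, jump=4, S_8=16
t=8: S=16, d=8, jump=4, S_9=20
t=9: S=20, d=3, jump=0, S_10=20
t=10: S=20, d=5, jump=4, S_11=24
t=11: S=24, d=2, jump=-1, S_12=23
t=12: S=23, d=5, jump=4, S_13=27
t=13: S=27, d=7, jump=-3, S_14=24
t=14: S=24, d=5, jump=4, S_15=28
t=15: S=28, d=0, jump=0, S_16=28
t=16: S=28, d=7, jump=-3, S_17=25
t=17: S=25, d=4, jump=0, S_18=25


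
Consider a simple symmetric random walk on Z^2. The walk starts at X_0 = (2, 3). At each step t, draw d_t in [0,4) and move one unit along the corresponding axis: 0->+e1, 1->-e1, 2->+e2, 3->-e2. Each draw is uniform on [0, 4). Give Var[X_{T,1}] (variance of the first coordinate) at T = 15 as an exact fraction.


Outcome values over d=0..3: [1, -1, 0, 0]
Σy = 0, Σy² = 2, M = 4
μ = 0/4 = 0,  σ² = 2/4 − (0)² = 1/2
Independent increments: Var[X_15] = 15·σ² = 15·(1/2) = 15/2

15/2


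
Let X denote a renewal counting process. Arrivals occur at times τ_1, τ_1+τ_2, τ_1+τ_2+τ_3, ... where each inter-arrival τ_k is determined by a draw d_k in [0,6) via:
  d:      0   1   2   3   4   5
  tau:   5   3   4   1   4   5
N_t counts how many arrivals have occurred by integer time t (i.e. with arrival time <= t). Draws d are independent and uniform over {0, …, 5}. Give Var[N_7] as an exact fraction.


36754121039/78364164096

Inter-arrival values over d=0..5: [5, 3, 4, 1, 4, 5]
Each d has probability 1/6, so the pmf of τ is: f(1) = 1/6, f(3) = 1/6, f(4) = 1/3, f(5) = 1/3
Let p_n(j) = P(N_n = j), with p_0 = [1]. Condition on τ_1: p_n(0) = P(τ > n), and for j >= 1, p_n(j) = Σ_{k<=n} f(k)·p_{n−k}(j−1)
p_1 = [5/6, 1/6]  (j = 0..1)
p_2 = [5/6, 5/36, 1/36]  (j = 0..2)
p_3 = [2/3, 11/36, 5/216, 1/216]  (j = 0..3)
p_4 = [1/3, 7/12, 17/216, 5/1296, 1/1296]  (j = 0..4)
p_5 = [0, 29/36, 19/108, 23/1296, 5/7776, 1/7776]  (j = 0..5)
p_6 = [0, 2/3, 31/108, 55/1296, 29/7776, 5/46656, 1/46656]  (j = 0..6)
p_7 = [0, 5/9, 77/216, 101/1296, 1/108, 35/46656, 5/279936, 1/279936]  (j = 0..7)
E[N_7] = Σ j·p_7(j) = 432007/279936;  E[N_7²] = Σ j²·p_7(j) = 797983/279936
Var[N_7] = 797983/279936 − (432007/279936)² = 36754121039/78364164096


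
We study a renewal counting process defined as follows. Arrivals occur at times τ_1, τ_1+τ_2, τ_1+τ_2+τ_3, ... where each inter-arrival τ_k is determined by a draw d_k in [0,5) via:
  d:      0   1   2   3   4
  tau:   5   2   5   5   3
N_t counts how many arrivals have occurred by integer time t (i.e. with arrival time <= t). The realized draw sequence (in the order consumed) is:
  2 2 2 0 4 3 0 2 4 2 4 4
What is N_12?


draw d_1=2: τ_1=5, arrival time A_1=5
draw d_2=2: τ_2=5, arrival time A_2=10
draw d_3=2: τ_3=5, arrival time A_3=15
draw d_4=0: τ_4=5, arrival time A_4=20
draw d_5=4: τ_5=3, arrival time A_5=23
draw d_6=3: τ_6=5, arrival time A_6=28
draw d_7=0: τ_7=5, arrival time A_7=33
draw d_8=2: τ_8=5, arrival time A_8=38
draw d_9=4: τ_9=3, arrival time A_9=41
draw d_10=2: τ_10=5, arrival time A_10=46
draw d_11=4: τ_11=3, arrival time A_11=49
draw d_12=4: τ_12=3, arrival time A_12=52
N_t over t=0..12: 0:0 1:0 2:0 3:0 4:0 5:1 6:1 7:1 8:1 9:1 10:2 11:2 12:2

2


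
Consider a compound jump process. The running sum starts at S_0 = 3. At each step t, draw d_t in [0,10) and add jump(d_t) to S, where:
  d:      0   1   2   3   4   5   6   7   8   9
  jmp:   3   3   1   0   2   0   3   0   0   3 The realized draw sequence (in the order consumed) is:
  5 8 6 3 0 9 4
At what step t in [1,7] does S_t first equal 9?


5

t=0: S=3, d=5, jump=0, S_1=3
t=1: S=3, d=8, jump=0, S_2=3
t=2: S=3, d=6, jump=3, S_3=6
t=3: S=6, d=3, jump=0, S_4=6
t=4: S=6, d=0, jump=3, S_5=9
t=5: S=9, d=9, jump=3, S_6=12
t=6: S=12, d=4, jump=2, S_7=14


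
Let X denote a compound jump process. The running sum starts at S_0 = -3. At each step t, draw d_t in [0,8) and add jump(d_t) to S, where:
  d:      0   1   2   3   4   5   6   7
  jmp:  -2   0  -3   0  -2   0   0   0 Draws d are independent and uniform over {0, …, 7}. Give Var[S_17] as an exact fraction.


Outcome values over d=0..7: [-2, 0, -3, 0, -2, 0, 0, 0]
Σy = -7, Σy² = 17, M = 8
μ = -7/8 = -7/8,  σ² = 17/8 − (-7/8)² = 87/64
Independent increments: Var[S_17] = 17·σ² = 17·(87/64) = 1479/64

1479/64


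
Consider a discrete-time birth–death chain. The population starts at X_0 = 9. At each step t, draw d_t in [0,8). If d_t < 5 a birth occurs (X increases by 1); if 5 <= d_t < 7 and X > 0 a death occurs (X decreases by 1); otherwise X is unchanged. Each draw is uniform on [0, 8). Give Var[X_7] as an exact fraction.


329/64

X can drop by at most 1 per step and X_0 = 9 > T = 7, so X_t >= 9 − t >= 2 > 0 for every t <= 7: the floor at 0 (the 'and X > 0' condition) never binds. Hence X_7 = X_0 + Σ_{t<7} Y_t with i.i.d. increments Y_t = y(d_t) ∈ {+1, −1, 0}.
Outcome values over d=0..7: [1, 1, 1, 1, 1, -1, -1, 0]
Σy = 3, Σy² = 7, M = 8
μ = 3/8 = 3/8,  σ² = 7/8 − (3/8)² = 47/64
Independent increments: Var[X_7] = 7·σ² = 7·(47/64) = 329/64


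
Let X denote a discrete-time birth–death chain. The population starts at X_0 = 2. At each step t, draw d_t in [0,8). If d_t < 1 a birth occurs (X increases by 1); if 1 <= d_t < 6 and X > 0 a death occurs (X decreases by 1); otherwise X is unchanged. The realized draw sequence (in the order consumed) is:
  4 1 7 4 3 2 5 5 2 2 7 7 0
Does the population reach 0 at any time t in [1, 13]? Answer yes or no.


yes

t=0: X=2, d=4 → death, X_1=1
t=1: X=1, d=1 → death, X_2=0
t=2: X=0, d=7 → hold, X_3=0
t=3: X=0, d=4 → hold, X_4=0
t=4: X=0, d=3 → hold, X_5=0
t=5: X=0, d=2 → hold, X_6=0
t=6: X=0, d=5 → hold, X_7=0
t=7: X=0, d=5 → hold, X_8=0
t=8: X=0, d=2 → hold, X_9=0
t=9: X=0, d=2 → hold, X_10=0
t=10: X=0, d=7 → hold, X_11=0
t=11: X=0, d=7 → hold, X_12=0
t=12: X=0, d=0 → birth, X_13=1


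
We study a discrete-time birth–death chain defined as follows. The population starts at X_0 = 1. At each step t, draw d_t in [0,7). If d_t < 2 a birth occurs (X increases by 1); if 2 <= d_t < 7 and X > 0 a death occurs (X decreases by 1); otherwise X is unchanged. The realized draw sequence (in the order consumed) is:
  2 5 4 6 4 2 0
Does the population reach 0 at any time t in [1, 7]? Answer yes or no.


t=0: X=1, d=2 → death, X_1=0
t=1: X=0, d=5 → hold, X_2=0
t=2: X=0, d=4 → hold, X_3=0
t=3: X=0, d=6 → hold, X_4=0
t=4: X=0, d=4 → hold, X_5=0
t=5: X=0, d=2 → hold, X_6=0
t=6: X=0, d=0 → birth, X_7=1

yes


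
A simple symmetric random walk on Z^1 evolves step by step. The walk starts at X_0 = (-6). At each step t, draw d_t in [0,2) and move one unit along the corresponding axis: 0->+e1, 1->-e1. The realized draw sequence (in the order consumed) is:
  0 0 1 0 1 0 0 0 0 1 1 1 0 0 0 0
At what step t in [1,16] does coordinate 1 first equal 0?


t=0: X=(-6), d=0 → +e1, X_1=(-5)
t=1: X=(-5), d=0 → +e1, X_2=(-4)
t=2: X=(-4), d=1 → -e1, X_3=(-5)
t=3: X=(-5), d=0 → +e1, X_4=(-4)
t=4: X=(-4), d=1 → -e1, X_5=(-5)
t=5: X=(-5), d=0 → +e1, X_6=(-4)
t=6: X=(-4), d=0 → +e1, X_7=(-3)
t=7: X=(-3), d=0 → +e1, X_8=(-2)
t=8: X=(-2), d=0 → +e1, X_9=(-1)
t=9: X=(-1), d=1 → -e1, X_10=(-2)
t=10: X=(-2), d=1 → -e1, X_11=(-3)
t=11: X=(-3), d=1 → -e1, X_12=(-4)
t=12: X=(-4), d=0 → +e1, X_13=(-3)
t=13: X=(-3), d=0 → +e1, X_14=(-2)
t=14: X=(-2), d=0 → +e1, X_15=(-1)
t=15: X=(-1), d=0 → +e1, X_16=(0)

16


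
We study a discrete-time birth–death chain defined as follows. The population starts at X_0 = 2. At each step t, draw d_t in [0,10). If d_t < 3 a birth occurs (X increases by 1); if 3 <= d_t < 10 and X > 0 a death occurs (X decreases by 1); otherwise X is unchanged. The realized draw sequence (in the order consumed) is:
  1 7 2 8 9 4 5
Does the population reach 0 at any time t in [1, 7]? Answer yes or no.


yes

t=0: X=2, d=1 → birth, X_1=3
t=1: X=3, d=7 → death, X_2=2
t=2: X=2, d=2 → birth, X_3=3
t=3: X=3, d=8 → death, X_4=2
t=4: X=2, d=9 → death, X_5=1
t=5: X=1, d=4 → death, X_6=0
t=6: X=0, d=5 → hold, X_7=0


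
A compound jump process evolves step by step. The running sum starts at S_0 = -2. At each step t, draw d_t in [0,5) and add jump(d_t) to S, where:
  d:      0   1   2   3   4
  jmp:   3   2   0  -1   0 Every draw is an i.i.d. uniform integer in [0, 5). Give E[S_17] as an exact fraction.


58/5

Outcome values over d=0..4: [3, 2, 0, -1, 0]
Σy = 4, Σy² = 14, M = 5
μ = 4/5 = 4/5,  σ² = 14/5 − (4/5)² = 54/25
E[S_17] = -2 + 17·(4/5) = 58/5


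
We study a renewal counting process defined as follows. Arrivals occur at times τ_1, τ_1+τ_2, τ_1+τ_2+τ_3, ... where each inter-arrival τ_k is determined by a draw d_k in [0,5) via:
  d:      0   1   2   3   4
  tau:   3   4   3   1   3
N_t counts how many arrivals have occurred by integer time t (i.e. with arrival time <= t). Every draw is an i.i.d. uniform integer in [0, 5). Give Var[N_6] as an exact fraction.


103632814/244140625

Inter-arrival values over d=0..4: [3, 4, 3, 1, 3]
Each d has probability 1/5, so the pmf of τ is: f(1) = 1/5, f(3) = 3/5, f(4) = 1/5
Let p_n(j) = P(N_n = j), with p_0 = [1]. Condition on τ_1: p_n(0) = P(τ > n), and for j >= 1, p_n(j) = Σ_{k<=n} f(k)·p_{n−k}(j−1)
p_1 = [4/5, 1/5]  (j = 0..1)
p_2 = [4/5, 4/25, 1/25]  (j = 0..2)
p_3 = [1/5, 19/25, 4/125, 1/125]  (j = 0..3)
p_4 = [0, 18/25, 34/125, 4/625, 1/625]  (j = 0..4)
p_5 = [0, 16/25, 7/25, 49/625, 4/3125, 1/3125]  (j = 0..5)
p_6 = [0, 7/25, 77/125, 52/625, 64/3125, 4/15625, 1/15625]  (j = 0..6)
E[N_6] = Σ j·p_6(j) = 28831/15625;  E[N_6²] = Σ j²·p_6(j) = 59831/15625
Var[N_6] = 59831/15625 − (28831/15625)² = 103632814/244140625


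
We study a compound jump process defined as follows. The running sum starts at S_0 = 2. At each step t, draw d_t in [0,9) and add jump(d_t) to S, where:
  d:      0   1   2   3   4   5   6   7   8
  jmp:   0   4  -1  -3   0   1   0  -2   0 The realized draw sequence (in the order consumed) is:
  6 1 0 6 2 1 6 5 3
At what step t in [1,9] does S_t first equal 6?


2

t=0: S=2, d=6, jump=0, S_1=2
t=1: S=2, d=1, jump=4, S_2=6
t=2: S=6, d=0, jump=0, S_3=6
t=3: S=6, d=6, jump=0, S_4=6
t=4: S=6, d=2, jump=-1, S_5=5
t=5: S=5, d=1, jump=4, S_6=9
t=6: S=9, d=6, jump=0, S_7=9
t=7: S=9, d=5, jump=1, S_8=10
t=8: S=10, d=3, jump=-3, S_9=7
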